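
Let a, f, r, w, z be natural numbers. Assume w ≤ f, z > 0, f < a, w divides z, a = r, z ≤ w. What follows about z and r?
z < r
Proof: w divides z and z > 0, hence w ≤ z. z ≤ w, so w = z. a = r and f < a, hence f < r. w ≤ f, so w < r. Because w = z, z < r.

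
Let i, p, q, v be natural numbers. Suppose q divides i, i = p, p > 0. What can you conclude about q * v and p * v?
q * v ≤ p * v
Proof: i = p and q divides i, therefore q divides p. Because p > 0, q ≤ p. By multiplying by a non-negative, q * v ≤ p * v.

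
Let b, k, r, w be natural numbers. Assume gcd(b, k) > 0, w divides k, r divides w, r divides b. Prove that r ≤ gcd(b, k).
r divides w and w divides k, therefore r divides k. Since r divides b, r divides gcd(b, k). Since gcd(b, k) > 0, r ≤ gcd(b, k).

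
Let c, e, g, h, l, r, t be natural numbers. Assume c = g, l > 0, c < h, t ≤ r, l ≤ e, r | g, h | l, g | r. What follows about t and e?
t < e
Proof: r | g and g | r, so r = g. t ≤ r, so t ≤ g. Because c = g and c < h, g < h. From t ≤ g, t < h. Since h | l and l > 0, h ≤ l. Since l ≤ e, h ≤ e. From t < h, t < e.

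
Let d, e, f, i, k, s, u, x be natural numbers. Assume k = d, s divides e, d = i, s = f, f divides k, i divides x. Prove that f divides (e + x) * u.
s = f and s divides e, hence f divides e. From k = d and d = i, k = i. Since f divides k, f divides i. i divides x, so f divides x. Since f divides e, f divides e + x. Then f divides (e + x) * u.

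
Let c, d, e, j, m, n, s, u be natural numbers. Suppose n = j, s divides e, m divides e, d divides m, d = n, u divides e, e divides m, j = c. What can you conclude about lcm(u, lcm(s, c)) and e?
lcm(u, lcm(s, c)) divides e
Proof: n = j and j = c, hence n = c. From m divides e and e divides m, m = e. Since d divides m, d divides e. Since d = n, n divides e. n = c, so c divides e. Since s divides e, lcm(s, c) divides e. u divides e, so lcm(u, lcm(s, c)) divides e.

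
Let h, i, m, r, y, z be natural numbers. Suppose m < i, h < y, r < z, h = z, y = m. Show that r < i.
h = z and h < y, so z < y. y = m, so z < m. Because r < z, r < m. Since m < i, r < i.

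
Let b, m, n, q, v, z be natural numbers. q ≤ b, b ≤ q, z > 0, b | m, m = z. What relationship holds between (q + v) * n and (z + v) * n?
(q + v) * n ≤ (z + v) * n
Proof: Since b ≤ q and q ≤ b, b = q. Because m = z and b | m, b | z. From z > 0, b ≤ z. b = q, so q ≤ z. Then q + v ≤ z + v. Then (q + v) * n ≤ (z + v) * n.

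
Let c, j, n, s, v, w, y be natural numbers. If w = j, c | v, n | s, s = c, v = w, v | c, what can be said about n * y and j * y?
n * y | j * y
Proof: From c | v and v | c, c = v. v = w, so c = w. Since w = j, c = j. Since s = c and n | s, n | c. c = j, so n | j. Then n * y | j * y.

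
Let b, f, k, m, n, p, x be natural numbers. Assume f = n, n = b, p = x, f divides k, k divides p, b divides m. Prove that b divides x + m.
Because f = n and n = b, f = b. f divides k and k divides p, thus f divides p. p = x, so f divides x. Since f = b, b divides x. b divides m, so b divides x + m.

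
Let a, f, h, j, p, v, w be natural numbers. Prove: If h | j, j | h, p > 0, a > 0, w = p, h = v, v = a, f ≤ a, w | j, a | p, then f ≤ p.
a | p and p > 0, hence a ≤ p. j | h and h | j, hence j = h. h = v and v = a, thus h = a. Since j = h, j = a. w | j, so w | a. Since w = p, p | a. Because a > 0, p ≤ a. From a ≤ p, a = p. f ≤ a, so f ≤ p.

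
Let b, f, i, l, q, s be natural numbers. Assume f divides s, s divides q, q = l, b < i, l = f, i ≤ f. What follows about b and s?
b < s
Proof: From q = l and l = f, q = f. Since s divides q, s divides f. Since f divides s, f = s. b < i and i ≤ f, therefore b < f. Since f = s, b < s.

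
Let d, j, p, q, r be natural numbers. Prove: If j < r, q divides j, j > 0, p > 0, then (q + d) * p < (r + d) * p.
q divides j and j > 0, so q ≤ j. Since j < r, q < r. Then q + d < r + d. Because p > 0, by multiplying by a positive, (q + d) * p < (r + d) * p.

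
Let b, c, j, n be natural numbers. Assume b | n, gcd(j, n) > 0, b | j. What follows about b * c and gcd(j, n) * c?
b * c ≤ gcd(j, n) * c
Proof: b | j and b | n, therefore b | gcd(j, n). gcd(j, n) > 0, so b ≤ gcd(j, n). Then b * c ≤ gcd(j, n) * c.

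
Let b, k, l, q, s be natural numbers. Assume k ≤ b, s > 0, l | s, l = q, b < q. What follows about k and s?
k < s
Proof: l = q and l | s, thus q | s. s > 0, so q ≤ s. Since b < q, b < s. Since k ≤ b, k < s.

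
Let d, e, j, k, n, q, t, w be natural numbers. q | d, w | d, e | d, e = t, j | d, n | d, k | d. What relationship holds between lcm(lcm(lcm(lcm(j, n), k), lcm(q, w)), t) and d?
lcm(lcm(lcm(lcm(j, n), k), lcm(q, w)), t) | d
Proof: j | d and n | d, therefore lcm(j, n) | d. Since k | d, lcm(lcm(j, n), k) | d. q | d and w | d, thus lcm(q, w) | d. lcm(lcm(j, n), k) | d, so lcm(lcm(lcm(j, n), k), lcm(q, w)) | d. Since e = t and e | d, t | d. Since lcm(lcm(lcm(j, n), k), lcm(q, w)) | d, lcm(lcm(lcm(lcm(j, n), k), lcm(q, w)), t) | d.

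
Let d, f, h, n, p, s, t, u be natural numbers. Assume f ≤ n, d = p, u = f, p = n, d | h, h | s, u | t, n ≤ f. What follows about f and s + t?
f | s + t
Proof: d = p and p = n, so d = n. n ≤ f and f ≤ n, so n = f. d = n, so d = f. Since d | h and h | s, d | s. From d = f, f | s. u = f and u | t, hence f | t. From f | s, f | s + t.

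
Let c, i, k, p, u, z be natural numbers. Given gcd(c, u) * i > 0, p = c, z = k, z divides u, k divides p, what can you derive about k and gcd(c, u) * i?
k ≤ gcd(c, u) * i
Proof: Because p = c and k divides p, k divides c. z = k and z divides u, hence k divides u. k divides c, so k divides gcd(c, u). Then k divides gcd(c, u) * i. gcd(c, u) * i > 0, so k ≤ gcd(c, u) * i.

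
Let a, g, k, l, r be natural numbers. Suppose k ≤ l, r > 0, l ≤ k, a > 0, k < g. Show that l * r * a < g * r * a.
k ≤ l and l ≤ k, so k = l. Since k < g, l < g. r > 0, so l * r < g * r. Because a > 0, l * r * a < g * r * a.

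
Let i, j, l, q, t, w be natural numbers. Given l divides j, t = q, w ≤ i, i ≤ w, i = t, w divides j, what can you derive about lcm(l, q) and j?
lcm(l, q) divides j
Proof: w ≤ i and i ≤ w, so w = i. Since i = t, w = t. w divides j, so t divides j. Since t = q, q divides j. Since l divides j, lcm(l, q) divides j.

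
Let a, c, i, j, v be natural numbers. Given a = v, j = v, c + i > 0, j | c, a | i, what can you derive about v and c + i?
v ≤ c + i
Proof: j = v and j | c, so v | c. From a = v and a | i, v | i. Since v | c, v | c + i. c + i > 0, so v ≤ c + i.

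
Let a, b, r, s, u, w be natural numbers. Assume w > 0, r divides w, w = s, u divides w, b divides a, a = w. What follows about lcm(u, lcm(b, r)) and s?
lcm(u, lcm(b, r)) ≤ s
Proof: a = w and b divides a, thus b divides w. Since r divides w, lcm(b, r) divides w. u divides w, so lcm(u, lcm(b, r)) divides w. Because w > 0, lcm(u, lcm(b, r)) ≤ w. Since w = s, lcm(u, lcm(b, r)) ≤ s.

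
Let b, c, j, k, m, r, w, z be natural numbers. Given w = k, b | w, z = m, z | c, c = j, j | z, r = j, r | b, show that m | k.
c = j and z | c, therefore z | j. Since j | z, j = z. Since z = m, j = m. w = k and b | w, hence b | k. Since r | b, r | k. Because r = j, j | k. j = m, so m | k.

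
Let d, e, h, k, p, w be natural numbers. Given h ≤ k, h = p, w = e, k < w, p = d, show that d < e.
From h = p and p = d, h = d. Because h ≤ k and k < w, h < w. w = e, so h < e. h = d, so d < e.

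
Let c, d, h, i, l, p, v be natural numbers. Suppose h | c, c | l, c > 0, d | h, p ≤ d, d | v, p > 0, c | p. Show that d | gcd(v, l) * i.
c | p and p > 0, hence c ≤ p. From p ≤ d, c ≤ d. d | h and h | c, so d | c. Since c > 0, d ≤ c. Because c ≤ d, c = d. Since c | l, d | l. d | v, so d | gcd(v, l). Then d | gcd(v, l) * i.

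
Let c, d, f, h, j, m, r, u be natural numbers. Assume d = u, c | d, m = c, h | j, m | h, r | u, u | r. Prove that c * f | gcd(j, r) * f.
m | h and h | j, hence m | j. m = c, so c | j. u | r and r | u, hence u = r. Since d = u, d = r. c | d, so c | r. Since c | j, c | gcd(j, r). Then c * f | gcd(j, r) * f.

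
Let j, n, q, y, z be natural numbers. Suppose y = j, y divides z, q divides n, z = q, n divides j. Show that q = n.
Because y = j and y divides z, j divides z. n divides j, so n divides z. Since z = q, n divides q. q divides n, so q = n.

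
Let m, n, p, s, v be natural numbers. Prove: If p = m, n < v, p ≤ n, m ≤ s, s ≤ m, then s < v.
m ≤ s and s ≤ m, thus m = s. Since p = m, p = s. Since p ≤ n, s ≤ n. n < v, so s < v.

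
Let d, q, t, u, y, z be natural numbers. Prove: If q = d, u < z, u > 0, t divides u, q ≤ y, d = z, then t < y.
Since t divides u and u > 0, t ≤ u. From q = d and d = z, q = z. Since q ≤ y, z ≤ y. Since u < z, u < y. Since t ≤ u, t < y.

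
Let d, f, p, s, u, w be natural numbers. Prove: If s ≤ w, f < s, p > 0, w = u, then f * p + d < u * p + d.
Since w = u and s ≤ w, s ≤ u. Since f < s, f < u. p > 0, so f * p < u * p. Then f * p + d < u * p + d.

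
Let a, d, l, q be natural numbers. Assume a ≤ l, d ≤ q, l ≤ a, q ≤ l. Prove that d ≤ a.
From l ≤ a and a ≤ l, l = a. q ≤ l, so q ≤ a. d ≤ q, so d ≤ a.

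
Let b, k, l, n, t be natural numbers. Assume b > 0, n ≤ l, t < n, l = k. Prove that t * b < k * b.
t < n and n ≤ l, so t < l. Since l = k, t < k. Since b > 0, t * b < k * b.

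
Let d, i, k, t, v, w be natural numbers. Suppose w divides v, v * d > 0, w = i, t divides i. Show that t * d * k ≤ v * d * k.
w = i and w divides v, so i divides v. t divides i, so t divides v. Then t * d divides v * d. Since v * d > 0, t * d ≤ v * d. By multiplying by a non-negative, t * d * k ≤ v * d * k.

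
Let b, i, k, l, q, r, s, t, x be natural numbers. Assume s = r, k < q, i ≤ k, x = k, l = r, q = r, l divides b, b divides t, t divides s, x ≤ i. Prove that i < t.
l = r and l divides b, hence r divides b. b divides t, so r divides t. From s = r and t divides s, t divides r. Since r divides t, r = t. q = r, so q = t. Since x = k and x ≤ i, k ≤ i. Since i ≤ k, k = i. k < q, so i < q. q = t, so i < t.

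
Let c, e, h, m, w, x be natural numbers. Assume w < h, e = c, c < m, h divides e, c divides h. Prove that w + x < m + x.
Since e = c and h divides e, h divides c. c divides h, so c = h. Because c < m, h < m. Since w < h, w < m. Then w + x < m + x.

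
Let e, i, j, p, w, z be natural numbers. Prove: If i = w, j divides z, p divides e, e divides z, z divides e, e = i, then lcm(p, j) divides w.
From e = i and i = w, e = w. z divides e and e divides z, therefore z = e. Since j divides z, j divides e. p divides e, so lcm(p, j) divides e. Since e = w, lcm(p, j) divides w.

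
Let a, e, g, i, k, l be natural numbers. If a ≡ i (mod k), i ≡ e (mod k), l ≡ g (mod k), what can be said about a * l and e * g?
a * l ≡ e * g (mod k)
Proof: a ≡ i (mod k) and i ≡ e (mod k), hence a ≡ e (mod k). Using l ≡ g (mod k) and multiplying congruences, a * l ≡ e * g (mod k).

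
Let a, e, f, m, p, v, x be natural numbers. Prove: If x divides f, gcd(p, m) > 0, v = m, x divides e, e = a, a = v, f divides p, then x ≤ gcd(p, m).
From x divides f and f divides p, x divides p. e = a and a = v, hence e = v. x divides e, so x divides v. Since v = m, x divides m. Since x divides p, x divides gcd(p, m). Since gcd(p, m) > 0, x ≤ gcd(p, m).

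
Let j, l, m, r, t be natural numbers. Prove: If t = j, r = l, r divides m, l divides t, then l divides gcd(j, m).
From t = j and l divides t, l divides j. Because r = l and r divides m, l divides m. Because l divides j, l divides gcd(j, m).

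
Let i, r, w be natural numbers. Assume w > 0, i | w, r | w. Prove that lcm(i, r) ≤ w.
Because i | w and r | w, lcm(i, r) | w. Since w > 0, lcm(i, r) ≤ w.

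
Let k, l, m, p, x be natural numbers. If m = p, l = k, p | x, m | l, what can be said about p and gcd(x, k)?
p | gcd(x, k)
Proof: Because m = p and m | l, p | l. From l = k, p | k. From p | x, p | gcd(x, k).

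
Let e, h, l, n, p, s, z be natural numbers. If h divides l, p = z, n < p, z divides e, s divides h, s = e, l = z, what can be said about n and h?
n < h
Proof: s = e and s divides h, so e divides h. Since z divides e, z divides h. Because l = z and h divides l, h divides z. z divides h, so z = h. p = z, so p = h. From n < p, n < h.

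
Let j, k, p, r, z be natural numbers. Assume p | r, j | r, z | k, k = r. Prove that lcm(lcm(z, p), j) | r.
From k = r and z | k, z | r. Because p | r, lcm(z, p) | r. j | r, so lcm(lcm(z, p), j) | r.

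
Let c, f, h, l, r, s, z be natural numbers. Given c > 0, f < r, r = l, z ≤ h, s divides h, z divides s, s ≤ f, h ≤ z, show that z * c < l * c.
h ≤ z and z ≤ h, thus h = z. s divides h, so s divides z. Since z divides s, s = z. r = l and f < r, so f < l. s ≤ f, so s < l. Since s = z, z < l. From c > 0, by multiplying by a positive, z * c < l * c.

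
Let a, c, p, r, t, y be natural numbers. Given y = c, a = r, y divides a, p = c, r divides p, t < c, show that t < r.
Since a = r and y divides a, y divides r. y = c, so c divides r. p = c and r divides p, hence r divides c. c divides r, so c = r. Since t < c, t < r.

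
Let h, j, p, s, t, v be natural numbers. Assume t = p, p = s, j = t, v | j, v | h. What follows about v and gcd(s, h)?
v | gcd(s, h)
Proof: Since t = p and p = s, t = s. j = t and v | j, thus v | t. t = s, so v | s. Because v | h, v | gcd(s, h).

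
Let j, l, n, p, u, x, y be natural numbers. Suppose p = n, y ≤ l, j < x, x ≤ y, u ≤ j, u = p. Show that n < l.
u = p and u ≤ j, therefore p ≤ j. j < x, so p < x. p = n, so n < x. x ≤ y and y ≤ l, therefore x ≤ l. Since n < x, n < l.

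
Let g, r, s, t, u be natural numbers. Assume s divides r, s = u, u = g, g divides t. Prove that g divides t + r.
s = u and u = g, hence s = g. Since s divides r, g divides r. g divides t, so g divides t + r.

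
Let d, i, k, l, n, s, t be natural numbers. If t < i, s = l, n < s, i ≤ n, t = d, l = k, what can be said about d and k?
d < k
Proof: Because t = d and t < i, d < i. s = l and l = k, hence s = k. From i ≤ n and n < s, i < s. s = k, so i < k. From d < i, d < k.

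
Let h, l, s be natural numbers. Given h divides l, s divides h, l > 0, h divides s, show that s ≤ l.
From h divides s and s divides h, h = s. h divides l and l > 0, so h ≤ l. h = s, so s ≤ l.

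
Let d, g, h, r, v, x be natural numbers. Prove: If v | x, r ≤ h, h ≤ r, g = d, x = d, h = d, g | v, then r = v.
r ≤ h and h ≤ r, hence r = h. Since h = d, r = d. g = d and g | v, so d | v. x = d and v | x, thus v | d. Since d | v, d = v. r = d, so r = v.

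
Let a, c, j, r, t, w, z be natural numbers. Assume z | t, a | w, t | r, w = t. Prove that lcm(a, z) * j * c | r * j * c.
w = t and a | w, therefore a | t. Since z | t, lcm(a, z) | t. Since t | r, lcm(a, z) | r. Then lcm(a, z) * j | r * j. Then lcm(a, z) * j * c | r * j * c.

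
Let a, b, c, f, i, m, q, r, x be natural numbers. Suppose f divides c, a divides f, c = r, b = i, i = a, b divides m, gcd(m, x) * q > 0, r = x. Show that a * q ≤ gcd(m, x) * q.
b = i and i = a, so b = a. Since b divides m, a divides m. c = r and r = x, therefore c = x. Since f divides c, f divides x. Since a divides f, a divides x. From a divides m, a divides gcd(m, x). Then a * q divides gcd(m, x) * q. Since gcd(m, x) * q > 0, a * q ≤ gcd(m, x) * q.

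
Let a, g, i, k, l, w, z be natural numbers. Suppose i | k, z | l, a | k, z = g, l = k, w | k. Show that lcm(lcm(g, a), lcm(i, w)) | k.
l = k and z | l, therefore z | k. z = g, so g | k. a | k, so lcm(g, a) | k. Since i | k and w | k, lcm(i, w) | k. lcm(g, a) | k, so lcm(lcm(g, a), lcm(i, w)) | k.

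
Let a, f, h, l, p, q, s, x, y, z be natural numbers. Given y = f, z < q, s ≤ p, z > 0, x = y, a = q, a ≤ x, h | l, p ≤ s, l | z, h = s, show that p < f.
Because s ≤ p and p ≤ s, s = p. h = s, so h = p. From h | l and l | z, h | z. Since z > 0, h ≤ z. Since z < q, h < q. Since h = p, p < q. a = q and a ≤ x, thus q ≤ x. Since x = y, q ≤ y. Since y = f, q ≤ f. p < q, so p < f.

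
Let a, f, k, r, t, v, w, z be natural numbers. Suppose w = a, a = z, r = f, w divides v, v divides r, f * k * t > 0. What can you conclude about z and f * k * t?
z ≤ f * k * t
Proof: Because w = a and a = z, w = z. w divides v and v divides r, therefore w divides r. Since r = f, w divides f. w = z, so z divides f. Then z divides f * k. Then z divides f * k * t. Since f * k * t > 0, z ≤ f * k * t.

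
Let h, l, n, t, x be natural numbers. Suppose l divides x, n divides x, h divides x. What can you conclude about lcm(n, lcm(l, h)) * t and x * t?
lcm(n, lcm(l, h)) * t divides x * t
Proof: Because l divides x and h divides x, lcm(l, h) divides x. From n divides x, lcm(n, lcm(l, h)) divides x. Then lcm(n, lcm(l, h)) * t divides x * t.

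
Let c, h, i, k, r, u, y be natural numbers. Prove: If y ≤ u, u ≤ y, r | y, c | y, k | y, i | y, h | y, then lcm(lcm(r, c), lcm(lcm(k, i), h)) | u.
y ≤ u and u ≤ y, thus y = u. r | y and c | y, hence lcm(r, c) | y. k | y and i | y, so lcm(k, i) | y. Because h | y, lcm(lcm(k, i), h) | y. Since lcm(r, c) | y, lcm(lcm(r, c), lcm(lcm(k, i), h)) | y. y = u, so lcm(lcm(r, c), lcm(lcm(k, i), h)) | u.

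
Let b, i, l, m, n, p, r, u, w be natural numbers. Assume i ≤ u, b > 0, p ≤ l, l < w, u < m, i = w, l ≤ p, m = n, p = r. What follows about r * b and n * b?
r * b < n * b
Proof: l ≤ p and p ≤ l, thus l = p. l < w, so p < w. Since i = w and i ≤ u, w ≤ u. From m = n and u < m, u < n. w ≤ u, so w < n. Since p < w, p < n. Since p = r, r < n. Because b > 0, r * b < n * b.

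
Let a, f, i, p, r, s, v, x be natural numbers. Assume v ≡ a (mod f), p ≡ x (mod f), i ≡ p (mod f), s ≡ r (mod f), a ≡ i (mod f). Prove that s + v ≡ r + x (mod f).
v ≡ a (mod f) and a ≡ i (mod f), thus v ≡ i (mod f). Since i ≡ p (mod f), v ≡ p (mod f). Since p ≡ x (mod f), v ≡ x (mod f). s ≡ r (mod f), so s + v ≡ r + x (mod f).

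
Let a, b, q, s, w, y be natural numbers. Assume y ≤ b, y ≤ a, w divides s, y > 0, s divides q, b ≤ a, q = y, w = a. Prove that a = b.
w = a and w divides s, so a divides s. Since q = y and s divides q, s divides y. Since a divides s, a divides y. y > 0, so a ≤ y. Since y ≤ a, y = a. Since y ≤ b, a ≤ b. b ≤ a, so a = b.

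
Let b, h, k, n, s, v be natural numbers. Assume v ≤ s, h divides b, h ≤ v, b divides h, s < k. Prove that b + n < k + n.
Since h divides b and b divides h, h = b. Since h ≤ v, b ≤ v. Because v ≤ s, b ≤ s. s < k, so b < k. Then b + n < k + n.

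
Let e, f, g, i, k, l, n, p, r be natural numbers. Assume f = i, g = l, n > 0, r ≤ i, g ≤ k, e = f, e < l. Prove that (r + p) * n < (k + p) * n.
e = f and f = i, hence e = i. Since g = l and g ≤ k, l ≤ k. e < l, so e < k. e = i, so i < k. r ≤ i, so r < k. Then r + p < k + p. Using n > 0 and multiplying by a positive, (r + p) * n < (k + p) * n.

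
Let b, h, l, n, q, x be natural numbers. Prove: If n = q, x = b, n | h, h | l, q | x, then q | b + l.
x = b and q | x, so q | b. n | h and h | l, thus n | l. From n = q, q | l. Because q | b, q | b + l.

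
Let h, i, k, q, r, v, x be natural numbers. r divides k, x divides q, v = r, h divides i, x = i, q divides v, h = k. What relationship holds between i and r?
i = r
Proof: From x = i and x divides q, i divides q. Because v = r and q divides v, q divides r. i divides q, so i divides r. h = k and h divides i, therefore k divides i. Since r divides k, r divides i. i divides r, so i = r.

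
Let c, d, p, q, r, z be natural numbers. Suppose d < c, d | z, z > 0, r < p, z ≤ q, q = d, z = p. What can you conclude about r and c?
r < c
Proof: d | z and z > 0, hence d ≤ z. Because q = d and z ≤ q, z ≤ d. d ≤ z, so d = z. Since z = p, d = p. Since d < c, p < c. r < p, so r < c.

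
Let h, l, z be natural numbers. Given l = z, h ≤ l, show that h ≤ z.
l = z and h ≤ l. By substitution, h ≤ z.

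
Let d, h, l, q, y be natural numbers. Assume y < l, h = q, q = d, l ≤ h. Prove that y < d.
From h = q and l ≤ h, l ≤ q. Since y < l, y < q. Since q = d, y < d.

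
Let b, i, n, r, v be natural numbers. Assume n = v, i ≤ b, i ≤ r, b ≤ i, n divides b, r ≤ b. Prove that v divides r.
i ≤ b and b ≤ i, hence i = b. Since i ≤ r, b ≤ r. Since r ≤ b, b = r. n = v and n divides b, thus v divides b. b = r, so v divides r.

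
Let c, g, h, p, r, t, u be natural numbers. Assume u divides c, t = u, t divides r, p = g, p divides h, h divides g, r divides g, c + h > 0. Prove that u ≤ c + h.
From t = u and t divides r, u divides r. From p = g and p divides h, g divides h. h divides g, so g = h. r divides g, so r divides h. Since u divides r, u divides h. From u divides c, u divides c + h. c + h > 0, so u ≤ c + h.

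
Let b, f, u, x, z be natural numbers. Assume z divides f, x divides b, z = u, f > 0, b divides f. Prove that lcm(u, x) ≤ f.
Because z = u and z divides f, u divides f. x divides b and b divides f, therefore x divides f. Since u divides f, lcm(u, x) divides f. Since f > 0, lcm(u, x) ≤ f.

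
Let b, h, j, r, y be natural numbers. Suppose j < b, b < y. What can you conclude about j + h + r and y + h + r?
j + h + r < y + h + r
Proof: Because j < b and b < y, j < y. Then j + h < y + h. Then j + h + r < y + h + r.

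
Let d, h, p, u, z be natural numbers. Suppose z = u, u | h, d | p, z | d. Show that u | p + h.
z | d and d | p, hence z | p. Since z = u, u | p. Since u | h, u | p + h.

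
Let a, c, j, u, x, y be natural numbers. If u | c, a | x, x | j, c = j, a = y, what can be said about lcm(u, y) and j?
lcm(u, y) | j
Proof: c = j and u | c, hence u | j. Since a | x and x | j, a | j. Since a = y, y | j. u | j, so lcm(u, y) | j.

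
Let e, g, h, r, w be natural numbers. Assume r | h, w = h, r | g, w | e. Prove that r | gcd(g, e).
Because w = h and w | e, h | e. r | h, so r | e. Since r | g, r | gcd(g, e).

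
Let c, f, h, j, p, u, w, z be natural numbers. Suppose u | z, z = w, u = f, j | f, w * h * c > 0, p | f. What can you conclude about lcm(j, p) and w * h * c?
lcm(j, p) ≤ w * h * c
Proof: j | f and p | f, therefore lcm(j, p) | f. u = f and u | z, therefore f | z. Since z = w, f | w. lcm(j, p) | f, so lcm(j, p) | w. Then lcm(j, p) | w * h. Then lcm(j, p) | w * h * c. Since w * h * c > 0, lcm(j, p) ≤ w * h * c.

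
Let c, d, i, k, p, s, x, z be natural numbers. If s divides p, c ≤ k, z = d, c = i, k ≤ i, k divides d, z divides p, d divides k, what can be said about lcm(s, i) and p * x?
lcm(s, i) divides p * x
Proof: From d divides k and k divides d, d = k. c = i and c ≤ k, so i ≤ k. Since k ≤ i, k = i. d = k, so d = i. From z = d and z divides p, d divides p. Since d = i, i divides p. Since s divides p, lcm(s, i) divides p. Then lcm(s, i) divides p * x.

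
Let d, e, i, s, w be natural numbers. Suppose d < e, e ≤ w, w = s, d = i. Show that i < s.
Since d = i and d < e, i < e. Since e ≤ w, i < w. Since w = s, i < s.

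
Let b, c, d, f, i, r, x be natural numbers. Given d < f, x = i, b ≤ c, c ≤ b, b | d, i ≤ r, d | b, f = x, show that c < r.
d | b and b | d, therefore d = b. Since b ≤ c and c ≤ b, b = c. Since d = b, d = c. f = x and x = i, so f = i. Since d < f, d < i. Because i ≤ r, d < r. Since d = c, c < r.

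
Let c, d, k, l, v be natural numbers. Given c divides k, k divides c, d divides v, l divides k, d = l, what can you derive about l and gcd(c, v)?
l divides gcd(c, v)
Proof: k divides c and c divides k, therefore k = c. l divides k, so l divides c. d = l and d divides v, so l divides v. l divides c, so l divides gcd(c, v).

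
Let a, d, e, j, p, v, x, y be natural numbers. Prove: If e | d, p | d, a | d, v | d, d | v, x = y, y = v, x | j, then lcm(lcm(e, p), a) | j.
e | d and p | d, hence lcm(e, p) | d. Since a | d, lcm(lcm(e, p), a) | d. From v | d and d | v, v = d. x = y and y = v, so x = v. x | j, so v | j. v = d, so d | j. From lcm(lcm(e, p), a) | d, lcm(lcm(e, p), a) | j.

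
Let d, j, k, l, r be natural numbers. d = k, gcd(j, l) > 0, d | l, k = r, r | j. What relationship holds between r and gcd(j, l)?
r ≤ gcd(j, l)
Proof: From d = k and k = r, d = r. From d | l, r | l. Since r | j, r | gcd(j, l). gcd(j, l) > 0, so r ≤ gcd(j, l).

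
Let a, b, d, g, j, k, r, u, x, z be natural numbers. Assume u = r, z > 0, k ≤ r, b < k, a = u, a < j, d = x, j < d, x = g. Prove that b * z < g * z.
d = x and x = g, thus d = g. b < k and k ≤ r, so b < r. a = u and u = r, thus a = r. a < j and j < d, hence a < d. Since a = r, r < d. Since b < r, b < d. Since d = g, b < g. Since z > 0, b * z < g * z.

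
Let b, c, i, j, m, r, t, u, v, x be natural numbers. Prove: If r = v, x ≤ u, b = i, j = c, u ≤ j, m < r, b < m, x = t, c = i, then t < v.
From x = t and x ≤ u, t ≤ u. From j = c and c = i, j = i. From u ≤ j, u ≤ i. Because t ≤ u, t ≤ i. b = i and b < m, so i < m. m < r, so i < r. Since r = v, i < v. From t ≤ i, t < v.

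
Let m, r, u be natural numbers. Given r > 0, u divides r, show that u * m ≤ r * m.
u divides r and r > 0, thus u ≤ r. By multiplying by a non-negative, u * m ≤ r * m.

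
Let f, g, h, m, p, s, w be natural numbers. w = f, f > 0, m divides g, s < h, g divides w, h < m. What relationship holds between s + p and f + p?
s + p < f + p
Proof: Because s < h and h < m, s < m. m divides g and g divides w, therefore m divides w. Because w = f, m divides f. f > 0, so m ≤ f. Since s < m, s < f. Then s + p < f + p.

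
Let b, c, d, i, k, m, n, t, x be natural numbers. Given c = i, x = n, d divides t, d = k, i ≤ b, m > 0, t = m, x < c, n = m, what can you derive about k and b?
k < b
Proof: t = m and d divides t, so d divides m. Since m > 0, d ≤ m. Because d = k, k ≤ m. Since x = n and n = m, x = m. From c = i and x < c, x < i. From x = m, m < i. Because i ≤ b, m < b. Because k ≤ m, k < b.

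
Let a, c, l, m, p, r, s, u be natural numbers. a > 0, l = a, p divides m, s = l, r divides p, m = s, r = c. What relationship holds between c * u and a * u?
c * u ≤ a * u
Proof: s = l and l = a, therefore s = a. m = s and p divides m, hence p divides s. s = a, so p divides a. Because r divides p, r divides a. a > 0, so r ≤ a. Since r = c, c ≤ a. By multiplying by a non-negative, c * u ≤ a * u.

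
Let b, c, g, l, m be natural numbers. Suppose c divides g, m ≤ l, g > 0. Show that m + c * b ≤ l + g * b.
From c divides g and g > 0, c ≤ g. By multiplying by a non-negative, c * b ≤ g * b. m ≤ l, so m + c * b ≤ l + g * b.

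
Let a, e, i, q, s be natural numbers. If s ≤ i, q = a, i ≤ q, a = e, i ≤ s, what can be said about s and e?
s ≤ e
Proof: From i ≤ s and s ≤ i, i = s. From q = a and a = e, q = e. Since i ≤ q, i ≤ e. Since i = s, s ≤ e.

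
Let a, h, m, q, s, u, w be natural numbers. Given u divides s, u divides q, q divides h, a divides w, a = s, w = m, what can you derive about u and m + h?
u divides m + h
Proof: Because a = s and a divides w, s divides w. u divides s, so u divides w. From w = m, u divides m. Because u divides q and q divides h, u divides h. u divides m, so u divides m + h.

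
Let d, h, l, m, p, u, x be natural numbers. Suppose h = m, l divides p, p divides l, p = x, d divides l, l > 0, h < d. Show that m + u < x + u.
l divides p and p divides l, hence l = p. Since p = x, l = x. d divides l and l > 0, so d ≤ l. Since h < d, h < l. Since h = m, m < l. Since l = x, m < x. Then m + u < x + u.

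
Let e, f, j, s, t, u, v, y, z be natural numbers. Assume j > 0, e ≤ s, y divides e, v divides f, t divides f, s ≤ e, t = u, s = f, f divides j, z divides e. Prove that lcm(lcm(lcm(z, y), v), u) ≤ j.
e ≤ s and s ≤ e, hence e = s. Since s = f, e = f. z divides e and y divides e, so lcm(z, y) divides e. Since e = f, lcm(z, y) divides f. Since v divides f, lcm(lcm(z, y), v) divides f. Because t = u and t divides f, u divides f. lcm(lcm(z, y), v) divides f, so lcm(lcm(lcm(z, y), v), u) divides f. Since f divides j, lcm(lcm(lcm(z, y), v), u) divides j. Since j > 0, lcm(lcm(lcm(z, y), v), u) ≤ j.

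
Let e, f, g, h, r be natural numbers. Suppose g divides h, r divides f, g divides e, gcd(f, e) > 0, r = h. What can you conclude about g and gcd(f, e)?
g ≤ gcd(f, e)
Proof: r = h and r divides f, thus h divides f. g divides h, so g divides f. g divides e, so g divides gcd(f, e). gcd(f, e) > 0, so g ≤ gcd(f, e).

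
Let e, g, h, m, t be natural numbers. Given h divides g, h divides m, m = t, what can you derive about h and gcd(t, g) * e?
h divides gcd(t, g) * e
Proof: m = t and h divides m, hence h divides t. h divides g, so h divides gcd(t, g). Then h divides gcd(t, g) * e.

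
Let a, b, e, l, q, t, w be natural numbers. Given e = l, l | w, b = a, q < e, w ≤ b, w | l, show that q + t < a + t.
Since l | w and w | l, l = w. e = l and q < e, thus q < l. Since l = w, q < w. b = a and w ≤ b, hence w ≤ a. Since q < w, q < a. Then q + t < a + t.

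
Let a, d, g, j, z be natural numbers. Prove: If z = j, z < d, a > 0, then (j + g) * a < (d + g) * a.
z = j and z < d, so j < d. Then j + g < d + g. a > 0, so (j + g) * a < (d + g) * a.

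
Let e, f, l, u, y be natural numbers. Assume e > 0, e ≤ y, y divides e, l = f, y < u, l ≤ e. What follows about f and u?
f < u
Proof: l = f and l ≤ e, hence f ≤ e. Since y divides e and e > 0, y ≤ e. Since e ≤ y, y = e. Because y < u, e < u. Because f ≤ e, f < u.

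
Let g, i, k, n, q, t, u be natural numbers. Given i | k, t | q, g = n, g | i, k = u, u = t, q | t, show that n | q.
t | q and q | t, so t = q. Since u = t, u = q. g | i and i | k, thus g | k. k = u, so g | u. g = n, so n | u. u = q, so n | q.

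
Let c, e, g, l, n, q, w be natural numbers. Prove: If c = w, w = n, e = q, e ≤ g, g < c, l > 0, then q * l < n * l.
c = w and w = n, therefore c = n. From e = q and e ≤ g, q ≤ g. g < c, so q < c. Since c = n, q < n. l > 0, so q * l < n * l.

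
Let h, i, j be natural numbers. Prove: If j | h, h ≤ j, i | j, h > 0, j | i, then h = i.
j | h and h > 0, thus j ≤ h. h ≤ j, so h = j. j | i and i | j, therefore j = i. h = j, so h = i.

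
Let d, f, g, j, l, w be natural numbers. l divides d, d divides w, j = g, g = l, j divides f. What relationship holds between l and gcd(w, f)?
l divides gcd(w, f)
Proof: Since l divides d and d divides w, l divides w. j = g and g = l, thus j = l. j divides f, so l divides f. l divides w, so l divides gcd(w, f).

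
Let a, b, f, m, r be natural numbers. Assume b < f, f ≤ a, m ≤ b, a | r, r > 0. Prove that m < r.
From m ≤ b and b < f, m < f. a | r and r > 0, therefore a ≤ r. f ≤ a, so f ≤ r. From m < f, m < r.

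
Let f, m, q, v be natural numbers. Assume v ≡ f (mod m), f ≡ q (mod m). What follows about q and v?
q ≡ v (mod m)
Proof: v ≡ f (mod m) and f ≡ q (mod m), thus v ≡ q (mod m). Then q ≡ v (mod m).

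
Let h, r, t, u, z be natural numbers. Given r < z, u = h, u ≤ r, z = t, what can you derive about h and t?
h < t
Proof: u = h and u ≤ r, therefore h ≤ r. z = t and r < z, thus r < t. h ≤ r, so h < t.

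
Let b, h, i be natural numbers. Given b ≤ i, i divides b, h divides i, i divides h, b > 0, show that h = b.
Because h divides i and i divides h, h = i. i divides b and b > 0, so i ≤ b. b ≤ i, so i = b. Since h = i, h = b.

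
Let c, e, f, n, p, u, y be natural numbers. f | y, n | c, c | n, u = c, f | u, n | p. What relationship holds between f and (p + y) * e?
f | (p + y) * e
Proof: From c | n and n | c, c = n. Because u = c, u = n. f | u, so f | n. Since n | p, f | p. f | y, so f | p + y. Then f | (p + y) * e.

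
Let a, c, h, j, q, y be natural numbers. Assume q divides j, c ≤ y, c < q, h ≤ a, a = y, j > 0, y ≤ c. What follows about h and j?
h < j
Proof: Because y ≤ c and c ≤ y, y = c. a = y and h ≤ a, so h ≤ y. Since y = c, h ≤ c. q divides j and j > 0, hence q ≤ j. Since c < q, c < j. h ≤ c, so h < j.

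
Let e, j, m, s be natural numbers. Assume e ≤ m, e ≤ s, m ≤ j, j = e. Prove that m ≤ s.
Because j = e and m ≤ j, m ≤ e. From e ≤ m, e = m. e ≤ s, so m ≤ s.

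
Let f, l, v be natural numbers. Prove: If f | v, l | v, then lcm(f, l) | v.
f | v and l | v. Because lcm divides any common multiple, lcm(f, l) | v.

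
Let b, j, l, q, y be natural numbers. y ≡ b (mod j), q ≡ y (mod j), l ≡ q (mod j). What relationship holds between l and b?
l ≡ b (mod j)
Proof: Since l ≡ q (mod j) and q ≡ y (mod j), l ≡ y (mod j). Because y ≡ b (mod j), l ≡ b (mod j).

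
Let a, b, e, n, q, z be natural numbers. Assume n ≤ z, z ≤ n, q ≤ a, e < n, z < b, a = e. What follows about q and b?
q < b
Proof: a = e and q ≤ a, hence q ≤ e. Since e < n, q < n. From z ≤ n and n ≤ z, z = n. z < b, so n < b. q < n, so q < b.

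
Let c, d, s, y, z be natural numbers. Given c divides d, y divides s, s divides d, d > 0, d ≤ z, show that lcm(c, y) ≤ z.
y divides s and s divides d, hence y divides d. Since c divides d, lcm(c, y) divides d. Since d > 0, lcm(c, y) ≤ d. d ≤ z, so lcm(c, y) ≤ z.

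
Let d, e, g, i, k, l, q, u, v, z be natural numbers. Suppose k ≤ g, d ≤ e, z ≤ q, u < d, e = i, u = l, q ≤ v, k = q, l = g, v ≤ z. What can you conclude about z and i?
z < i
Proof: Since q ≤ v and v ≤ z, q ≤ z. From z ≤ q, q = z. Since k = q, k = z. k ≤ g, so z ≤ g. u = l and l = g, therefore u = g. u < d, so g < d. Since d ≤ e, g < e. Since e = i, g < i. Since z ≤ g, z < i.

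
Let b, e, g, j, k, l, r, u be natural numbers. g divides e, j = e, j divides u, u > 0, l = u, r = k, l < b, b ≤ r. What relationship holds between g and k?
g < k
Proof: Since j = e and j divides u, e divides u. Since g divides e, g divides u. Since u > 0, g ≤ u. l < b and b ≤ r, hence l < r. Because r = k, l < k. l = u, so u < k. From g ≤ u, g < k.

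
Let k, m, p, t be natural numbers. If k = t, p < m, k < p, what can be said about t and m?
t < m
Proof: Because k < p and p < m, k < m. k = t, so t < m.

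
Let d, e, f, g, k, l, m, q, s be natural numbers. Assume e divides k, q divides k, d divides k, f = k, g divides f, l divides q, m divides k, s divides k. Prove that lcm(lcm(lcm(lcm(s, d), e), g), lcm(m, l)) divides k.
Because s divides k and d divides k, lcm(s, d) divides k. Since e divides k, lcm(lcm(s, d), e) divides k. Since f = k and g divides f, g divides k. From lcm(lcm(s, d), e) divides k, lcm(lcm(lcm(s, d), e), g) divides k. From l divides q and q divides k, l divides k. m divides k, so lcm(m, l) divides k. lcm(lcm(lcm(s, d), e), g) divides k, so lcm(lcm(lcm(lcm(s, d), e), g), lcm(m, l)) divides k.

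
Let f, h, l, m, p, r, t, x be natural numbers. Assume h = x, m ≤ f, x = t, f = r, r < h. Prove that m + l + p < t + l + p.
Because h = x and x = t, h = t. f = r and m ≤ f, hence m ≤ r. From r < h, m < h. h = t, so m < t. Then m + l < t + l. Then m + l + p < t + l + p.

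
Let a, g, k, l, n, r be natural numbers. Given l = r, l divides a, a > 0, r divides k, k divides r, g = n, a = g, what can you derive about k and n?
k ≤ n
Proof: Since a = g and g = n, a = n. Because r divides k and k divides r, r = k. Since l = r, l = k. l divides a and a > 0, therefore l ≤ a. Since l = k, k ≤ a. a = n, so k ≤ n.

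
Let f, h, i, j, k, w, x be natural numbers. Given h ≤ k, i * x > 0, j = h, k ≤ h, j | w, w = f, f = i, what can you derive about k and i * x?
k ≤ i * x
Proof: Since h ≤ k and k ≤ h, h = k. Since j = h, j = k. From w = f and j | w, j | f. f = i, so j | i. Since j = k, k | i. Then k | i * x. i * x > 0, so k ≤ i * x.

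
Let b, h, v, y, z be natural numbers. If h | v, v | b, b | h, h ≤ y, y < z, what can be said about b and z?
b < z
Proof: h | v and v | b, hence h | b. From b | h, h = b. h ≤ y and y < z, so h < z. Since h = b, b < z.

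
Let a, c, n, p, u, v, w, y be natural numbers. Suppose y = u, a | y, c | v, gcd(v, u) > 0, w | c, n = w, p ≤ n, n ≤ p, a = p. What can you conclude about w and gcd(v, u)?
w ≤ gcd(v, u)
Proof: w | c and c | v, thus w | v. Since p ≤ n and n ≤ p, p = n. Since a = p, a = n. y = u and a | y, so a | u. a = n, so n | u. n = w, so w | u. Since w | v, w | gcd(v, u). Since gcd(v, u) > 0, w ≤ gcd(v, u).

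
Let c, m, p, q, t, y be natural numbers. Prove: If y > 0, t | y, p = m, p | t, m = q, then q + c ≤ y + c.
Since p | t and t | y, p | y. Since p = m, m | y. y > 0, so m ≤ y. Because m = q, q ≤ y. Then q + c ≤ y + c.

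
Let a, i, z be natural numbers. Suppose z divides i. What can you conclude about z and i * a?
z divides i * a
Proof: Since z divides i, by divisibility extends to multiples, z divides i * a.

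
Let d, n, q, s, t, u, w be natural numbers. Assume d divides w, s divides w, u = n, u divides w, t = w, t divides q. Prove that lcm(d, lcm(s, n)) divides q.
u = n and u divides w, therefore n divides w. Since s divides w, lcm(s, n) divides w. d divides w, so lcm(d, lcm(s, n)) divides w. t = w and t divides q, therefore w divides q. Since lcm(d, lcm(s, n)) divides w, lcm(d, lcm(s, n)) divides q.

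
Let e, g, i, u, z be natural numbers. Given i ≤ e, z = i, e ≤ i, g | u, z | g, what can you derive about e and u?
e | u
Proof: i ≤ e and e ≤ i, so i = e. z | g and g | u, thus z | u. z = i, so i | u. Because i = e, e | u.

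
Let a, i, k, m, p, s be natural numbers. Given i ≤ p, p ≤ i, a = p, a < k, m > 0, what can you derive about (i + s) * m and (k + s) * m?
(i + s) * m < (k + s) * m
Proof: From p ≤ i and i ≤ p, p = i. a = p, so a = i. a < k, so i < k. Then i + s < k + s. m > 0, so (i + s) * m < (k + s) * m.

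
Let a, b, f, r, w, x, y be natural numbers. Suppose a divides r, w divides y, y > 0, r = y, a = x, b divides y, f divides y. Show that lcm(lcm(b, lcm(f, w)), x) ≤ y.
From f divides y and w divides y, lcm(f, w) divides y. b divides y, so lcm(b, lcm(f, w)) divides y. Because a = x and a divides r, x divides r. r = y, so x divides y. Since lcm(b, lcm(f, w)) divides y, lcm(lcm(b, lcm(f, w)), x) divides y. y > 0, so lcm(lcm(b, lcm(f, w)), x) ≤ y.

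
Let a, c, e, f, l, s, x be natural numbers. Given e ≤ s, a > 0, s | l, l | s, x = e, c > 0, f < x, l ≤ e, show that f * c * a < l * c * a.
s | l and l | s, hence s = l. From e ≤ s, e ≤ l. l ≤ e, so e = l. x = e, so x = l. f < x, so f < l. Since c > 0, f * c < l * c. a > 0, so f * c * a < l * c * a.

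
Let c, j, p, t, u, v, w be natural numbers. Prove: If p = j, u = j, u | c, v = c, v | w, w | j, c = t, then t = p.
From u = j and u | c, j | c. v | w and w | j, therefore v | j. v = c, so c | j. From j | c, j = c. p = j, so p = c. c = t, so p = t. Then t = p.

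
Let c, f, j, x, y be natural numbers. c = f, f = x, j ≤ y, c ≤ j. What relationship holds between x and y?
x ≤ y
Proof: c = f and f = x, so c = x. c ≤ j, so x ≤ j. j ≤ y, so x ≤ y.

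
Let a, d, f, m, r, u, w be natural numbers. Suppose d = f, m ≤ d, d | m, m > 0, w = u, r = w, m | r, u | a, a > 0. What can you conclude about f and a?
f ≤ a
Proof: d | m and m > 0, so d ≤ m. From m ≤ d, m = d. r = w and m | r, hence m | w. w = u, so m | u. Since u | a, m | a. m = d, so d | a. Since a > 0, d ≤ a. Since d = f, f ≤ a.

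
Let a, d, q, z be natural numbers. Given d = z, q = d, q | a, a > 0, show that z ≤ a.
q = d and q | a, therefore d | a. From a > 0, d ≤ a. d = z, so z ≤ a.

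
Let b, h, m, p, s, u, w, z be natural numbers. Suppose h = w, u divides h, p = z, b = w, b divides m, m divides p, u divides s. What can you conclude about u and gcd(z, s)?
u divides gcd(z, s)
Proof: Since h = w and u divides h, u divides w. b = w and b divides m, so w divides m. Since m divides p, w divides p. Since p = z, w divides z. Since u divides w, u divides z. Because u divides s, u divides gcd(z, s).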